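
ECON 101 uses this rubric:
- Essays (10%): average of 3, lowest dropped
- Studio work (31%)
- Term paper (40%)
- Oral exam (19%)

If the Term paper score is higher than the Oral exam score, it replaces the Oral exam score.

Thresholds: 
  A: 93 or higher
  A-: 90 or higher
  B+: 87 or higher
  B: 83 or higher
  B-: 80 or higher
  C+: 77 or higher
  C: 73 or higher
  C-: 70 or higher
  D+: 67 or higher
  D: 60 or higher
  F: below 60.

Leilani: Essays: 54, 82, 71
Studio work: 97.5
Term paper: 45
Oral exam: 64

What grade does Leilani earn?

Essays: drop 54 → average of remaining 2 = 153/2 = 76.5
Term paper (45) ≤ Oral exam (64), so Oral exam stays at 64.
Weighted total:
  Essays 76.5 × 0.1 = 7.65
  Studio work 97.5 × 0.31 = 30.225
  Term paper 45 × 0.4 = 18
  Oral exam 64 × 0.19 = 12.16
Sum = 68.035
68.035 is ≥ 67 and < 70 → D+

D+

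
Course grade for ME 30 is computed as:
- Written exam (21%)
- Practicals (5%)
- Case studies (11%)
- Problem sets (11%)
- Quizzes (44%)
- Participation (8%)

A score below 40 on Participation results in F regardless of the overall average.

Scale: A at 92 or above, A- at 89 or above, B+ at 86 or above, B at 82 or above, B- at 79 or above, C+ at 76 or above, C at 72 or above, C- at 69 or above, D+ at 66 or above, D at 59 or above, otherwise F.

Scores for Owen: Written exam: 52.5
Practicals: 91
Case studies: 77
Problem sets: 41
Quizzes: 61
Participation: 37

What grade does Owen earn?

F

Participation score 37 < 40: minimum not met.
Weighted total:
  Written exam 52.5 × 0.21 = 11.025
  Practicals 91 × 0.05 = 4.55
  Case studies 77 × 0.11 = 8.47
  Problem sets 41 × 0.11 = 4.51
  Quizzes 61 × 0.44 = 26.84
  Participation 37 × 0.08 = 2.96
Sum = 58.355
Because the Participation minimum was not met, the result is F.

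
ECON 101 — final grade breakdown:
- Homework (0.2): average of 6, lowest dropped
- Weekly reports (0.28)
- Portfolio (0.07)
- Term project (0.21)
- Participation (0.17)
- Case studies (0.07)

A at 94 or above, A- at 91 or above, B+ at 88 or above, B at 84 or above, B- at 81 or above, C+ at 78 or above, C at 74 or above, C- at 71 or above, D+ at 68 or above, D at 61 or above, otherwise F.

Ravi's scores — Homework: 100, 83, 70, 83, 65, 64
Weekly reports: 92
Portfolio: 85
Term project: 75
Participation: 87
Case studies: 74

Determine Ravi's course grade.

Homework: drop 64 → average of remaining 5 = 401/5 = 80.2
Weighted total:
  Homework 80.2 × 0.2 = 16.04
  Weekly reports 92 × 0.28 = 25.76
  Portfolio 85 × 0.07 = 5.95
  Term project 75 × 0.21 = 15.75
  Participation 87 × 0.17 = 14.79
  Case studies 74 × 0.07 = 5.18
Sum = 83.47
83.47 is ≥ 81 and < 84 → B-

B-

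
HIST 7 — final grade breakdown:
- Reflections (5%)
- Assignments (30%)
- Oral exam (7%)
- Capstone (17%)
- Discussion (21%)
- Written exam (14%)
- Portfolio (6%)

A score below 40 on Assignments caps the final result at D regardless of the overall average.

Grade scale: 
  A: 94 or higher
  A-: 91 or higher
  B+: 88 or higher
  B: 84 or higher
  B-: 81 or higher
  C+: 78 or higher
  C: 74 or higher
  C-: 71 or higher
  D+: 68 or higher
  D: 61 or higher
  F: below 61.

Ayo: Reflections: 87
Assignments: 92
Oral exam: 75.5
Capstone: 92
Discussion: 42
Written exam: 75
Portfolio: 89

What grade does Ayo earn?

Assignments score 92 ≥ 40: minimum met.
Weighted total:
  Reflections 87 × 0.05 = 4.35
  Assignments 92 × 0.3 = 27.6
  Oral exam 75.5 × 0.07 = 5.285
  Capstone 92 × 0.17 = 15.64
  Discussion 42 × 0.21 = 8.82
  Written exam 75 × 0.14 = 10.5
  Portfolio 89 × 0.06 = 5.34
Sum = 77.535
77.535 is ≥ 74 and < 78 → C

C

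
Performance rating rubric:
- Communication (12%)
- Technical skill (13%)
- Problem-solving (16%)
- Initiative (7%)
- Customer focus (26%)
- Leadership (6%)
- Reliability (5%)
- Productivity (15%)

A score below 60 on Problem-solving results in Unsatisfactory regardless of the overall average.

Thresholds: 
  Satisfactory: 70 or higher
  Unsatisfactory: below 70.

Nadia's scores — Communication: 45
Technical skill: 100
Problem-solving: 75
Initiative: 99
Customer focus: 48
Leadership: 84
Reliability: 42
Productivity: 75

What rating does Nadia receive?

Unsatisfactory

Problem-solving score 75 ≥ 60: minimum met.
Weighted total:
  Communication 45 × 0.12 = 5.4
  Technical skill 100 × 0.13 = 13
  Problem-solving 75 × 0.16 = 12
  Initiative 99 × 0.07 = 6.93
  Customer focus 48 × 0.26 = 12.48
  Leadership 84 × 0.06 = 5.04
  Reliability 42 × 0.05 = 2.1
  Productivity 75 × 0.15 = 11.25
Sum = 68.2
68.2 < 70 → Unsatisfactory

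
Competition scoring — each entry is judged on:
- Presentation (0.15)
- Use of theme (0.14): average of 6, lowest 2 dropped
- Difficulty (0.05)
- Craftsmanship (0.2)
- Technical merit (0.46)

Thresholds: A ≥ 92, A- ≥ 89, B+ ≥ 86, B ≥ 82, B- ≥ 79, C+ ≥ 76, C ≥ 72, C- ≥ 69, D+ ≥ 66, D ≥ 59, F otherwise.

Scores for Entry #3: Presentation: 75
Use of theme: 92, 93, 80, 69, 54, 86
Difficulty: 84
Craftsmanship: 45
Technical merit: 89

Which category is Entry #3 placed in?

C+

Use of theme: drop 54, 69 → average of remaining 4 = 351/4 = 87.75
Weighted total:
  Presentation 75 × 0.15 = 11.25
  Use of theme 87.75 × 0.14 = 12.285
  Difficulty 84 × 0.05 = 4.2
  Craftsmanship 45 × 0.2 = 9
  Technical merit 89 × 0.46 = 40.94
Sum = 77.675
77.675 is ≥ 76 and < 79 → C+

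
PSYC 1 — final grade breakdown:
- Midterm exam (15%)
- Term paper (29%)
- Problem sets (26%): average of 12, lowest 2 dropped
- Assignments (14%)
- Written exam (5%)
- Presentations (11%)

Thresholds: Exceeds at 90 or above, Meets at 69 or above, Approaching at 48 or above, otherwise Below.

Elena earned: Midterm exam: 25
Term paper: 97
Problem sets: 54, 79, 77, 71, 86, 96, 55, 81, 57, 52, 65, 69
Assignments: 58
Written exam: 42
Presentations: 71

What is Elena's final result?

Meets

Problem sets: drop 52, 54 → average of remaining 10 = 736/10 = 73.6
Weighted total:
  Midterm exam 25 × 0.15 = 3.75
  Term paper 97 × 0.29 = 28.13
  Problem sets 73.6 × 0.26 = 19.136
  Assignments 58 × 0.14 = 8.12
  Written exam 42 × 0.05 = 2.1
  Presentations 71 × 0.11 = 7.81
Sum = 69.046
69.046 is ≥ 69 and < 90 → Meets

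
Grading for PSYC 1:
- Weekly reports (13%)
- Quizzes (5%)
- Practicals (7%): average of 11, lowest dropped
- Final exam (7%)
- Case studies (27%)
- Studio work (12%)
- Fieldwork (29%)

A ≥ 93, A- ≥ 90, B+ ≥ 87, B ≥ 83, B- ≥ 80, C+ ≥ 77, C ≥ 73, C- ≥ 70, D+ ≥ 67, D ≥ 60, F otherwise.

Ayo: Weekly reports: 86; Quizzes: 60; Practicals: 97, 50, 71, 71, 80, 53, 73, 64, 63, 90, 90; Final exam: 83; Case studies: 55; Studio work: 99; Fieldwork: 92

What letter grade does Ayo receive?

Practicals: drop 50 → average of remaining 10 = 752/10 = 75.2
Weighted total:
  Weekly reports 86 × 0.13 = 11.18
  Quizzes 60 × 0.05 = 3
  Practicals 75.2 × 0.07 = 5.264
  Final exam 83 × 0.07 = 5.81
  Case studies 55 × 0.27 = 14.85
  Studio work 99 × 0.12 = 11.88
  Fieldwork 92 × 0.29 = 26.68
Sum = 78.664
78.664 is ≥ 77 and < 80 → C+

C+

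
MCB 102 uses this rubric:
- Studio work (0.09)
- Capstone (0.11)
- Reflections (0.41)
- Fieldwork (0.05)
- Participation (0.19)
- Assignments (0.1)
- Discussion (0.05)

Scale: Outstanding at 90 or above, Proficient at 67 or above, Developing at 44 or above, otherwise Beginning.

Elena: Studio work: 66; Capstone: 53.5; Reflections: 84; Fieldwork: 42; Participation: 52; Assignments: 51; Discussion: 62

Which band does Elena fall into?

Weighted total:
  Studio work 66 × 0.09 = 5.94
  Capstone 53.5 × 0.11 = 5.885
  Reflections 84 × 0.41 = 34.44
  Fieldwork 42 × 0.05 = 2.1
  Participation 52 × 0.19 = 9.88
  Assignments 51 × 0.1 = 5.1
  Discussion 62 × 0.05 = 3.1
Sum = 66.445
66.445 is ≥ 44 and < 67 → Developing

Developing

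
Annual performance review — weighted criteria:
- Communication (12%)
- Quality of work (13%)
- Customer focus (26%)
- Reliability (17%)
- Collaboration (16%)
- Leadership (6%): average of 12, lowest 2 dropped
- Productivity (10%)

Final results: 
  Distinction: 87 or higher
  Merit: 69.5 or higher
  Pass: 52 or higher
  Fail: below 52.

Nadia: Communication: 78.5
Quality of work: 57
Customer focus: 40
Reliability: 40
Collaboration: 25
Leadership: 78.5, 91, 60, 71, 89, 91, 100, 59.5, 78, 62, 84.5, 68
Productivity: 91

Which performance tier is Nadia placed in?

Pass

Leadership: drop 59.5, 60 → average of remaining 10 = 813/10 = 81.3
Weighted total:
  Communication 78.5 × 0.12 = 9.42
  Quality of work 57 × 0.13 = 7.41
  Customer focus 40 × 0.26 = 10.4
  Reliability 40 × 0.17 = 6.8
  Collaboration 25 × 0.16 = 4
  Leadership 81.3 × 0.06 = 4.878
  Productivity 91 × 0.1 = 9.1
Sum = 52.008
52.008 is ≥ 52 and < 69.5 → Pass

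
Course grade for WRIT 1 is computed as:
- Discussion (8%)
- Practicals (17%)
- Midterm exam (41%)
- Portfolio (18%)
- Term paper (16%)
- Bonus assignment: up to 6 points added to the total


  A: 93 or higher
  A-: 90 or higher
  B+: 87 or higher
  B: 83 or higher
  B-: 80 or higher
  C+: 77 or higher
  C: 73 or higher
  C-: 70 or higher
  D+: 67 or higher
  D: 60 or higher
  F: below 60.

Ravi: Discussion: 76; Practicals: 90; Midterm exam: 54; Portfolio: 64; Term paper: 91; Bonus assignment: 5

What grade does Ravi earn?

C

Weighted total:
  Discussion 76 × 0.08 = 6.08
  Practicals 90 × 0.17 = 15.3
  Midterm exam 54 × 0.41 = 22.14
  Portfolio 64 × 0.18 = 11.52
  Term paper 91 × 0.16 = 14.56
Sum = 69.6
Bonus assignment: 69.6 + 5 = 74.6
74.6 is ≥ 73 and < 77 → C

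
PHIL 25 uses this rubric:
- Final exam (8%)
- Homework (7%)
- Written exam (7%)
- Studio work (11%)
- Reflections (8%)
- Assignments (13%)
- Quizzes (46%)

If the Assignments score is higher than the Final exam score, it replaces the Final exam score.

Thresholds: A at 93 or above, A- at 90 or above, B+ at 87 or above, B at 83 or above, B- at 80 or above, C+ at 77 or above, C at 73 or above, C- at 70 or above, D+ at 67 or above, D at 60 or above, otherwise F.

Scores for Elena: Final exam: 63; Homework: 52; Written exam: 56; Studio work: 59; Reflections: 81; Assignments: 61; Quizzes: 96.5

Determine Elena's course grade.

Assignments (61) ≤ Final exam (63), so Final exam stays at 63.
Weighted total:
  Final exam 63 × 0.08 = 5.04
  Homework 52 × 0.07 = 3.64
  Written exam 56 × 0.07 = 3.92
  Studio work 59 × 0.11 = 6.49
  Reflections 81 × 0.08 = 6.48
  Assignments 61 × 0.13 = 7.93
  Quizzes 96.5 × 0.46 = 44.39
Sum = 77.89
77.89 is ≥ 77 and < 80 → C+

C+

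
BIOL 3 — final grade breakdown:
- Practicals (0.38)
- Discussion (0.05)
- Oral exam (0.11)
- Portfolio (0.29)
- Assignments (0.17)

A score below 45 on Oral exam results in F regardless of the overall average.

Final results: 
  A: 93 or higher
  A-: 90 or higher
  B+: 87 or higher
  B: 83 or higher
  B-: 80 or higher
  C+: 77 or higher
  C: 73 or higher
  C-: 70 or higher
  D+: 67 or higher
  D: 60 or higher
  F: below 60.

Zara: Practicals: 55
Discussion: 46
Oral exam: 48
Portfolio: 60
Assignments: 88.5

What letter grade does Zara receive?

D

Oral exam score 48 ≥ 45: minimum met.
Weighted total:
  Practicals 55 × 0.38 = 20.9
  Discussion 46 × 0.05 = 2.3
  Oral exam 48 × 0.11 = 5.28
  Portfolio 60 × 0.29 = 17.4
  Assignments 88.5 × 0.17 = 15.045
Sum = 60.925
60.925 is ≥ 60 and < 67 → D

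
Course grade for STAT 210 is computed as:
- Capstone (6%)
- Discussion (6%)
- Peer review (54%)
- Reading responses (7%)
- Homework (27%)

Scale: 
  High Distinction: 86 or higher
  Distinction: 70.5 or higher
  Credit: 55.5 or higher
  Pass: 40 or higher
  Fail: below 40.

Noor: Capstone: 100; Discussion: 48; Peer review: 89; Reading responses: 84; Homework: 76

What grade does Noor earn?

Weighted total:
  Capstone 100 × 0.06 = 6
  Discussion 48 × 0.06 = 2.88
  Peer review 89 × 0.54 = 48.06
  Reading responses 84 × 0.07 = 5.88
  Homework 76 × 0.27 = 20.52
Sum = 83.34
83.34 is ≥ 70.5 and < 86 → Distinction

Distinction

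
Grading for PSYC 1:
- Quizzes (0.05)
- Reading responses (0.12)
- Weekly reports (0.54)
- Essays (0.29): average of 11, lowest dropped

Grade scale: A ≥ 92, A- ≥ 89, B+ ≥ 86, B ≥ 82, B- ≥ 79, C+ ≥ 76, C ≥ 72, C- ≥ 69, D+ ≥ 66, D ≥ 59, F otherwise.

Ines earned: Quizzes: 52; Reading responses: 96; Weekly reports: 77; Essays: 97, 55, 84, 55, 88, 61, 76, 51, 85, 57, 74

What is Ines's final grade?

Essays: drop 51 → average of remaining 10 = 732/10 = 73.2
Weighted total:
  Quizzes 52 × 0.05 = 2.6
  Reading responses 96 × 0.12 = 11.52
  Weekly reports 77 × 0.54 = 41.58
  Essays 73.2 × 0.29 = 21.228
Sum = 76.928
76.928 is ≥ 76 and < 79 → C+

C+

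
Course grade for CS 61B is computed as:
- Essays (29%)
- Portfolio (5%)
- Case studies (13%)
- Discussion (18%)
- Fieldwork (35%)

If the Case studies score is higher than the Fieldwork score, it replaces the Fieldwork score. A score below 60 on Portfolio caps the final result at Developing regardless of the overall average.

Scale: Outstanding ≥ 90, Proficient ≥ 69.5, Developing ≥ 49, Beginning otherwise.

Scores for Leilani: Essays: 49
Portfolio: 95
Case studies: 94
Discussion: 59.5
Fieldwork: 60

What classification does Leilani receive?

Case studies (94) > Fieldwork (60), so Fieldwork counts as 94.
Portfolio score 95 ≥ 60: minimum met.
Weighted total:
  Essays 49 × 0.29 = 14.21
  Portfolio 95 × 0.05 = 4.75
  Case studies 94 × 0.13 = 12.22
  Discussion 59.5 × 0.18 = 10.71
  Fieldwork 94 × 0.35 = 32.9
Sum = 74.79
74.79 is ≥ 69.5 and < 90 → Proficient

Proficient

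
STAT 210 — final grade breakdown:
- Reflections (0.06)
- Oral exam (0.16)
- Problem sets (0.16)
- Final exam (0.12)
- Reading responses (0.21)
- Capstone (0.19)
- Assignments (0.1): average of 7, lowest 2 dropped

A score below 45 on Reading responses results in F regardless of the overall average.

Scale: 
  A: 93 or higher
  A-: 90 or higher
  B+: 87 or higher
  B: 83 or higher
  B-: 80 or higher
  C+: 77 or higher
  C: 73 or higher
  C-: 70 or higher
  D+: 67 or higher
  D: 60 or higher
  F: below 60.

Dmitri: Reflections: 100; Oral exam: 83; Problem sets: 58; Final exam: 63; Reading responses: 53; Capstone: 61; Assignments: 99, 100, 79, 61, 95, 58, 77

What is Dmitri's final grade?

D+

Assignments: drop 58, 61 → average of remaining 5 = 450/5 = 90
Reading responses score 53 ≥ 45: minimum met.
Weighted total:
  Reflections 100 × 0.06 = 6
  Oral exam 83 × 0.16 = 13.28
  Problem sets 58 × 0.16 = 9.28
  Final exam 63 × 0.12 = 7.56
  Reading responses 53 × 0.21 = 11.13
  Capstone 61 × 0.19 = 11.59
  Assignments 90 × 0.1 = 9
Sum = 67.84
67.84 is ≥ 67 and < 70 → D+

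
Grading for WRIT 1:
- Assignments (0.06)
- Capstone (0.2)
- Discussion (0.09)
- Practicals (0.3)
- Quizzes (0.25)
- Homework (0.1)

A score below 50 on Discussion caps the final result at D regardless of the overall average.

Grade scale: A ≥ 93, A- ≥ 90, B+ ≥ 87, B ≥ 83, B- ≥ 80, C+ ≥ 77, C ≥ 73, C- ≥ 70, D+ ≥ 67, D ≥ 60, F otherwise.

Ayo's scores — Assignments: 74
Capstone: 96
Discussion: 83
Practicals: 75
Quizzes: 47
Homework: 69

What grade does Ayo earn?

Discussion score 83 ≥ 50: minimum met.
Weighted total:
  Assignments 74 × 0.06 = 4.44
  Capstone 96 × 0.2 = 19.2
  Discussion 83 × 0.09 = 7.47
  Practicals 75 × 0.3 = 22.5
  Quizzes 47 × 0.25 = 11.75
  Homework 69 × 0.1 = 6.9
Sum = 72.26
72.26 is ≥ 70 and < 73 → C-

C-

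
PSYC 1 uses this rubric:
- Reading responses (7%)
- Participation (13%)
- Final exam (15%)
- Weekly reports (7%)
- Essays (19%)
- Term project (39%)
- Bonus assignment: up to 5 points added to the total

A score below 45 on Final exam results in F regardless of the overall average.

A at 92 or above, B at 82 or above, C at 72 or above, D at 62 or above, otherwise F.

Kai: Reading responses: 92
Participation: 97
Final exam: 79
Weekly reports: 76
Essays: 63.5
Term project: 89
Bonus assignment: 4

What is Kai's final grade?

Final exam score 79 ≥ 45: minimum met.
Weighted total:
  Reading responses 92 × 0.07 = 6.44
  Participation 97 × 0.13 = 12.61
  Final exam 79 × 0.15 = 11.85
  Weekly reports 76 × 0.07 = 5.32
  Essays 63.5 × 0.19 = 12.065
  Term project 89 × 0.39 = 34.71
Sum = 82.995
Bonus assignment: 82.995 + 4 = 86.995
86.995 is ≥ 82 and < 92 → B

B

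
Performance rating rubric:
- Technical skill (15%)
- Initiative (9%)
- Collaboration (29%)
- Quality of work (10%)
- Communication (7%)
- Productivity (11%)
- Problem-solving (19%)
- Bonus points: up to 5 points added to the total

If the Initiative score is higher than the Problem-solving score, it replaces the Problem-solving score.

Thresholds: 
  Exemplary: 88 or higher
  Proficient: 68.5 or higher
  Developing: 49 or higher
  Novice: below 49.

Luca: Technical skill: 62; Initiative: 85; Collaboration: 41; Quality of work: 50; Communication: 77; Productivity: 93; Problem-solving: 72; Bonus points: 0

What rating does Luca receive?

Initiative (85) > Problem-solving (72), so Problem-solving counts as 85.
Weighted total:
  Technical skill 62 × 0.15 = 9.3
  Initiative 85 × 0.09 = 7.65
  Collaboration 41 × 0.29 = 11.89
  Quality of work 50 × 0.1 = 5
  Communication 77 × 0.07 = 5.39
  Productivity 93 × 0.11 = 10.23
  Problem-solving 85 × 0.19 = 16.15
Sum = 65.61
Bonus points: 65.61 + 0 = 65.61
65.61 is ≥ 49 and < 68.5 → Developing

Developing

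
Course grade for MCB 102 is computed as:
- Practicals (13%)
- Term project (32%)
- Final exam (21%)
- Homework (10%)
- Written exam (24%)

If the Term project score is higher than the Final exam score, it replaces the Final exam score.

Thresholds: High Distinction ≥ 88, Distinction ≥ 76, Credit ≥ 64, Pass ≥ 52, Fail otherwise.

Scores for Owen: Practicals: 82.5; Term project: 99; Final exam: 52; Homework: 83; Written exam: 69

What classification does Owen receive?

High Distinction

Term project (99) > Final exam (52), so Final exam counts as 99.
Weighted total:
  Practicals 82.5 × 0.13 = 10.725
  Term project 99 × 0.32 = 31.68
  Final exam 99 × 0.21 = 20.79
  Homework 83 × 0.1 = 8.3
  Written exam 69 × 0.24 = 16.56
Sum = 88.055
88.055 ≥ 88 → High Distinction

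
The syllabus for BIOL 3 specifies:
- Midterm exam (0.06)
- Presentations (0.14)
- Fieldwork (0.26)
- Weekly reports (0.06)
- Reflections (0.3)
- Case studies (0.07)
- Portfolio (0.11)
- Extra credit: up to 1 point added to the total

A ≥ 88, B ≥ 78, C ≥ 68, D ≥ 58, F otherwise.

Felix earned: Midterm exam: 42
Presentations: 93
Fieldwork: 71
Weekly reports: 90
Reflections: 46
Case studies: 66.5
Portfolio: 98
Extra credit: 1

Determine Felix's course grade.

Weighted total:
  Midterm exam 42 × 0.06 = 2.52
  Presentations 93 × 0.14 = 13.02
  Fieldwork 71 × 0.26 = 18.46
  Weekly reports 90 × 0.06 = 5.4
  Reflections 46 × 0.3 = 13.8
  Case studies 66.5 × 0.07 = 4.655
  Portfolio 98 × 0.11 = 10.78
Sum = 68.635
Extra credit: 68.635 + 1 = 69.635
69.635 is ≥ 68 and < 78 → C

C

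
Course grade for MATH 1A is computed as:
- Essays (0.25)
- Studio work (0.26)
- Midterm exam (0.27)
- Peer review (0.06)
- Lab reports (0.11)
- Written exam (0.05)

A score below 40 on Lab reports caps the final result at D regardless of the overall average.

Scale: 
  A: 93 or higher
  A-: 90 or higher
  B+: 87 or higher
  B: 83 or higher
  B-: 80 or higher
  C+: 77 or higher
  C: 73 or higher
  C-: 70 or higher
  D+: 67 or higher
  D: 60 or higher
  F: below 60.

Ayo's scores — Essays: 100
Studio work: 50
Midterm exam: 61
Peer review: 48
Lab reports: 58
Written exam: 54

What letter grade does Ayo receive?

D

Lab reports score 58 ≥ 40: minimum met.
Weighted total:
  Essays 100 × 0.25 = 25
  Studio work 50 × 0.26 = 13
  Midterm exam 61 × 0.27 = 16.47
  Peer review 48 × 0.06 = 2.88
  Lab reports 58 × 0.11 = 6.38
  Written exam 54 × 0.05 = 2.7
Sum = 66.43
66.43 is ≥ 60 and < 67 → D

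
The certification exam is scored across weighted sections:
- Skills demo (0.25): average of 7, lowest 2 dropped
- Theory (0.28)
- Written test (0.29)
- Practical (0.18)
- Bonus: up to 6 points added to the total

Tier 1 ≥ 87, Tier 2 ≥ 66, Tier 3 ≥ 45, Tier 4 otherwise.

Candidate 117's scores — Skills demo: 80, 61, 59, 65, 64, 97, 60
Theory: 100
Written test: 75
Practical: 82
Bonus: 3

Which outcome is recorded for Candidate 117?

Tier 2

Skills demo: drop 59, 60 → average of remaining 5 = 367/5 = 73.4
Weighted total:
  Skills demo 73.4 × 0.25 = 18.35
  Theory 100 × 0.28 = 28
  Written test 75 × 0.29 = 21.75
  Practical 82 × 0.18 = 14.76
Sum = 82.86
Bonus: 82.86 + 3 = 85.86
85.86 is ≥ 66 and < 87 → Tier 2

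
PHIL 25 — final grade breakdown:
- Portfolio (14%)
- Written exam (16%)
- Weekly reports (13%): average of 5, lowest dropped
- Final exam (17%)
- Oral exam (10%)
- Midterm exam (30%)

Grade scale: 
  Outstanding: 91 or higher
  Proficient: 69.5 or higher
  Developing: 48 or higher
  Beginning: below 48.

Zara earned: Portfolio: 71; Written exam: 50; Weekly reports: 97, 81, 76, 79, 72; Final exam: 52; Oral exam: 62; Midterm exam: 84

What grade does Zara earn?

Developing

Weekly reports: drop 72 → average of remaining 4 = 333/4 = 83.25
Weighted total:
  Portfolio 71 × 0.14 = 9.94
  Written exam 50 × 0.16 = 8
  Weekly reports 83.25 × 0.13 = 10.8225
  Final exam 52 × 0.17 = 8.84
  Oral exam 62 × 0.1 = 6.2
  Midterm exam 84 × 0.3 = 25.2
Sum = 69.0025
69.0025 is ≥ 48 and < 69.5 → Developing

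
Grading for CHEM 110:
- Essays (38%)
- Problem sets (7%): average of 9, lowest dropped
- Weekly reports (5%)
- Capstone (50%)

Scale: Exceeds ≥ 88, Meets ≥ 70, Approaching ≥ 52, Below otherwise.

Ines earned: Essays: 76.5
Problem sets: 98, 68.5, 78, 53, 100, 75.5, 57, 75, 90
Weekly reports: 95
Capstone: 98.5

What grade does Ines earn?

Exceeds

Problem sets: drop 53 → average of remaining 8 = 642/8 = 80.25
Weighted total:
  Essays 76.5 × 0.38 = 29.07
  Problem sets 80.25 × 0.07 = 5.6175
  Weekly reports 95 × 0.05 = 4.75
  Capstone 98.5 × 0.5 = 49.25
Sum = 88.6875
88.6875 ≥ 88 → Exceeds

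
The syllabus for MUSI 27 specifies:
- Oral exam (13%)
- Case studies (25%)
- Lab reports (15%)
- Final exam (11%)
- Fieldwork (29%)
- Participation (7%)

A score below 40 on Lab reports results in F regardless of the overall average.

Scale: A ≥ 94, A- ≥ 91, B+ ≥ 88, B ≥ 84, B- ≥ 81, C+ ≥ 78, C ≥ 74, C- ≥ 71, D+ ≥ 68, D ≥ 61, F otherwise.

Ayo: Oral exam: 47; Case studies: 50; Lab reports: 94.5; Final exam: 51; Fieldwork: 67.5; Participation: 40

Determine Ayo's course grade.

F

Lab reports score 94.5 ≥ 40: minimum met.
Weighted total:
  Oral exam 47 × 0.13 = 6.11
  Case studies 50 × 0.25 = 12.5
  Lab reports 94.5 × 0.15 = 14.175
  Final exam 51 × 0.11 = 5.61
  Fieldwork 67.5 × 0.29 = 19.575
  Participation 40 × 0.07 = 2.8
Sum = 60.77
60.77 < 61 → F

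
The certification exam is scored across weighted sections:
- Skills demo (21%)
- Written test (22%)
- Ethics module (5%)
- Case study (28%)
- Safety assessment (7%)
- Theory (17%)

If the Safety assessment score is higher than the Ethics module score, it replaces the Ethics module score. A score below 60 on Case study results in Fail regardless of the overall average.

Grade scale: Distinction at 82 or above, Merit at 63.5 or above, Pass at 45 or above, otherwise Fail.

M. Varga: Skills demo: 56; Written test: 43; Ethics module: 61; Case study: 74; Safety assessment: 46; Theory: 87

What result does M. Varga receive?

Safety assessment (46) ≤ Ethics module (61), so Ethics module stays at 61.
Case study score 74 ≥ 60: minimum met.
Weighted total:
  Skills demo 56 × 0.21 = 11.76
  Written test 43 × 0.22 = 9.46
  Ethics module 61 × 0.05 = 3.05
  Case study 74 × 0.28 = 20.72
  Safety assessment 46 × 0.07 = 3.22
  Theory 87 × 0.17 = 14.79
Sum = 63
63 is ≥ 45 and < 63.5 → Pass

Pass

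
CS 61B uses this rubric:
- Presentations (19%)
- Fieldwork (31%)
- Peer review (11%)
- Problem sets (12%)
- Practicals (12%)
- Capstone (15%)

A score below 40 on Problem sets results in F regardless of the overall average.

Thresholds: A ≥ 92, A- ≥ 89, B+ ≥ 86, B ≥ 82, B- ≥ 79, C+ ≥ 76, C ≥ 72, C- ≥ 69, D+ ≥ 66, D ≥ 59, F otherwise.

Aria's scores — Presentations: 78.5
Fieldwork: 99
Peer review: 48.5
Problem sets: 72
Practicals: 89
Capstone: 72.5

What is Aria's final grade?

B-

Problem sets score 72 ≥ 40: minimum met.
Weighted total:
  Presentations 78.5 × 0.19 = 14.915
  Fieldwork 99 × 0.31 = 30.69
  Peer review 48.5 × 0.11 = 5.335
  Problem sets 72 × 0.12 = 8.64
  Practicals 89 × 0.12 = 10.68
  Capstone 72.5 × 0.15 = 10.875
Sum = 81.135
81.135 is ≥ 79 and < 82 → B-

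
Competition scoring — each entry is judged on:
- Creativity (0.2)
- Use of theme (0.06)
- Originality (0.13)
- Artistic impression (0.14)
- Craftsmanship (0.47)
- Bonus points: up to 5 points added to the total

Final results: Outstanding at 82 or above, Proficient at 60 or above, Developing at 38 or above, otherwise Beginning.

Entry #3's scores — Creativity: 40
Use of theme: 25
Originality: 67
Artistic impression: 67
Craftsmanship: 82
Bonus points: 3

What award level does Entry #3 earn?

Proficient

Weighted total:
  Creativity 40 × 0.2 = 8
  Use of theme 25 × 0.06 = 1.5
  Originality 67 × 0.13 = 8.71
  Artistic impression 67 × 0.14 = 9.38
  Craftsmanship 82 × 0.47 = 38.54
Sum = 66.13
Bonus points: 66.13 + 3 = 69.13
69.13 is ≥ 60 and < 82 → Proficient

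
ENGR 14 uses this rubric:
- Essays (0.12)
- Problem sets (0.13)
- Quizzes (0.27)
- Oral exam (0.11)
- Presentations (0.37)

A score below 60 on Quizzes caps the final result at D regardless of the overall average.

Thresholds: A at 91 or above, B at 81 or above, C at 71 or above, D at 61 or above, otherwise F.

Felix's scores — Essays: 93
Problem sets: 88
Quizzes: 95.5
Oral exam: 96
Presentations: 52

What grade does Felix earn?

C

Quizzes score 95.5 ≥ 60: minimum met.
Weighted total:
  Essays 93 × 0.12 = 11.16
  Problem sets 88 × 0.13 = 11.44
  Quizzes 95.5 × 0.27 = 25.785
  Oral exam 96 × 0.11 = 10.56
  Presentations 52 × 0.37 = 19.24
Sum = 78.185
78.185 is ≥ 71 and < 81 → C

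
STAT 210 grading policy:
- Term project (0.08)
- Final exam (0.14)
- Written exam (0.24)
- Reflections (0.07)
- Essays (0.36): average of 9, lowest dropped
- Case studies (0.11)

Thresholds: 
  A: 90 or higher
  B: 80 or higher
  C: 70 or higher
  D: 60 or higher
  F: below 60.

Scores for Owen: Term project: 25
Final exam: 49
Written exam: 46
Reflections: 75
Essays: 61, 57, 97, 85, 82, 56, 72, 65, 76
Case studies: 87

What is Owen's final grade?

Essays: drop 56 → average of remaining 8 = 595/8 = 74.375
Weighted total:
  Term project 25 × 0.08 = 2
  Final exam 49 × 0.14 = 6.86
  Written exam 46 × 0.24 = 11.04
  Reflections 75 × 0.07 = 5.25
  Essays 74.375 × 0.36 = 26.775
  Case studies 87 × 0.11 = 9.57
Sum = 61.495
61.495 is ≥ 60 and < 70 → D

D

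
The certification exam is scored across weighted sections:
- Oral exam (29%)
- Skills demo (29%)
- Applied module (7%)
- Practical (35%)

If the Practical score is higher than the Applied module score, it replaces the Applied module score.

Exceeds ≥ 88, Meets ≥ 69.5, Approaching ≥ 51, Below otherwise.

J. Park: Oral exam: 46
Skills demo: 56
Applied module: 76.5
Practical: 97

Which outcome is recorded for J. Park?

Practical (97) > Applied module (76.5), so Applied module counts as 97.
Weighted total:
  Oral exam 46 × 0.29 = 13.34
  Skills demo 56 × 0.29 = 16.24
  Applied module 97 × 0.07 = 6.79
  Practical 97 × 0.35 = 33.95
Sum = 70.32
70.32 is ≥ 69.5 and < 88 → Meets

Meets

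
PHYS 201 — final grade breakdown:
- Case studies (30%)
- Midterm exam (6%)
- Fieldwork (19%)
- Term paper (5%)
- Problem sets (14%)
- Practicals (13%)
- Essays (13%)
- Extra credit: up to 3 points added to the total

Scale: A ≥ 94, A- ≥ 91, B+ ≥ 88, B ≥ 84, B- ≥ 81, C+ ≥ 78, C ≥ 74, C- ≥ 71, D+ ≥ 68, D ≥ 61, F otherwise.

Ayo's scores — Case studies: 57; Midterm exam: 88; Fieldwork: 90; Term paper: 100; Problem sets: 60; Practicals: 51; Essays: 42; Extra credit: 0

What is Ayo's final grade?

D

Weighted total:
  Case studies 57 × 0.3 = 17.1
  Midterm exam 88 × 0.06 = 5.28
  Fieldwork 90 × 0.19 = 17.1
  Term paper 100 × 0.05 = 5
  Problem sets 60 × 0.14 = 8.4
  Practicals 51 × 0.13 = 6.63
  Essays 42 × 0.13 = 5.46
Sum = 64.97
Extra credit: 64.97 + 0 = 64.97
64.97 is ≥ 61 and < 68 → D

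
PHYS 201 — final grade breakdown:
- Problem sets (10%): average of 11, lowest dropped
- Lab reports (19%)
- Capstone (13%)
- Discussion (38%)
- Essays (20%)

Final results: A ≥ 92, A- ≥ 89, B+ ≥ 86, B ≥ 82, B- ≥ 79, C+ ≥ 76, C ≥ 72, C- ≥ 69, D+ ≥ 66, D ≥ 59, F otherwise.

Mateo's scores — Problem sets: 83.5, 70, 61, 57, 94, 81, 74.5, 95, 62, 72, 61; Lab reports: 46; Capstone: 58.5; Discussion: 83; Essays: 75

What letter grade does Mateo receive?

Problem sets: drop 57 → average of remaining 10 = 754/10 = 75.4
Weighted total:
  Problem sets 75.4 × 0.1 = 7.54
  Lab reports 46 × 0.19 = 8.74
  Capstone 58.5 × 0.13 = 7.605
  Discussion 83 × 0.38 = 31.54
  Essays 75 × 0.2 = 15
Sum = 70.425
70.425 is ≥ 69 and < 72 → C-

C-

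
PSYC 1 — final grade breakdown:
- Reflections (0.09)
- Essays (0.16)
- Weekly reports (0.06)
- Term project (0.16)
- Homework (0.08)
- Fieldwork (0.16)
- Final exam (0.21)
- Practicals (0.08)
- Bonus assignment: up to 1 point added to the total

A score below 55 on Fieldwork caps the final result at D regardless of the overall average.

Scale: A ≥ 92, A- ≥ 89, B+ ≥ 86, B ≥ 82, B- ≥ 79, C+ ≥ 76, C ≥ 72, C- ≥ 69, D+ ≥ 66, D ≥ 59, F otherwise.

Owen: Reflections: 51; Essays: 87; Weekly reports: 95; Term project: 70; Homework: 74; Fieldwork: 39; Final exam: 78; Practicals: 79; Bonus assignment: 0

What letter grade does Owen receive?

D

Fieldwork score 39 < 55: minimum not met.
Weighted total:
  Reflections 51 × 0.09 = 4.59
  Essays 87 × 0.16 = 13.92
  Weekly reports 95 × 0.06 = 5.7
  Term project 70 × 0.16 = 11.2
  Homework 74 × 0.08 = 5.92
  Fieldwork 39 × 0.16 = 6.24
  Final exam 78 × 0.21 = 16.38
  Practicals 79 × 0.08 = 6.32
Sum = 70.27
Bonus assignment: 70.27 + 0 = 70.27
70.27 would be C-; cap at D applies → D.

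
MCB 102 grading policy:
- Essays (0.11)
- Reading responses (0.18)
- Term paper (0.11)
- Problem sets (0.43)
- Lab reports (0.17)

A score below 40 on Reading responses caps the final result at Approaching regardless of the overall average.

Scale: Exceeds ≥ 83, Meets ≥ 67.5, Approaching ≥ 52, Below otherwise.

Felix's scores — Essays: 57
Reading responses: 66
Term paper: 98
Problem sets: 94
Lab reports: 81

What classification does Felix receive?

Exceeds

Reading responses score 66 ≥ 40: minimum met.
Weighted total:
  Essays 57 × 0.11 = 6.27
  Reading responses 66 × 0.18 = 11.88
  Term paper 98 × 0.11 = 10.78
  Problem sets 94 × 0.43 = 40.42
  Lab reports 81 × 0.17 = 13.77
Sum = 83.12
83.12 ≥ 83 → Exceeds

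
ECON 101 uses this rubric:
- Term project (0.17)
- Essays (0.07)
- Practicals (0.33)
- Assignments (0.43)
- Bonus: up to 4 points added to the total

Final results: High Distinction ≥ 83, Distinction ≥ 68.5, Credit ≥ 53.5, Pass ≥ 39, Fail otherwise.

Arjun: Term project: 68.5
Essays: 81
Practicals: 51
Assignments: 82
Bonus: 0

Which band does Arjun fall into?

Weighted total:
  Term project 68.5 × 0.17 = 11.645
  Essays 81 × 0.07 = 5.67
  Practicals 51 × 0.33 = 16.83
  Assignments 82 × 0.43 = 35.26
Sum = 69.405
Bonus: 69.405 + 0 = 69.405
69.405 is ≥ 68.5 and < 83 → Distinction

Distinction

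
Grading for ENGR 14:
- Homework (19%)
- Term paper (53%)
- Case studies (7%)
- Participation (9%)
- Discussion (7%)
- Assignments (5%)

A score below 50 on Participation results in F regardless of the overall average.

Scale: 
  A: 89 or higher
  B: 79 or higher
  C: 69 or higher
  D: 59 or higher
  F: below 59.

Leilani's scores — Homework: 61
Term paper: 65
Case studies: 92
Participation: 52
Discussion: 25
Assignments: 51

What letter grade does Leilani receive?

D

Participation score 52 ≥ 50: minimum met.
Weighted total:
  Homework 61 × 0.19 = 11.59
  Term paper 65 × 0.53 = 34.45
  Case studies 92 × 0.07 = 6.44
  Participation 52 × 0.09 = 4.68
  Discussion 25 × 0.07 = 1.75
  Assignments 51 × 0.05 = 2.55
Sum = 61.46
61.46 is ≥ 59 and < 69 → D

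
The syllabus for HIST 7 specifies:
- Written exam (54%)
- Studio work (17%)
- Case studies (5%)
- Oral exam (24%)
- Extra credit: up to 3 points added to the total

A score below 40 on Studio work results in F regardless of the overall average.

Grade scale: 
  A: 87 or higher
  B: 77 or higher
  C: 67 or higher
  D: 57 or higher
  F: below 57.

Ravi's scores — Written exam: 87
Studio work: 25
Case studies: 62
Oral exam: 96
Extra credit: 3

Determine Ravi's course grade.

F

Studio work score 25 < 40: minimum not met.
Weighted total:
  Written exam 87 × 0.54 = 46.98
  Studio work 25 × 0.17 = 4.25
  Case studies 62 × 0.05 = 3.1
  Oral exam 96 × 0.24 = 23.04
Sum = 77.37
Extra credit: 77.37 + 3 = 80.37
Because the Studio work minimum was not met, the result is F.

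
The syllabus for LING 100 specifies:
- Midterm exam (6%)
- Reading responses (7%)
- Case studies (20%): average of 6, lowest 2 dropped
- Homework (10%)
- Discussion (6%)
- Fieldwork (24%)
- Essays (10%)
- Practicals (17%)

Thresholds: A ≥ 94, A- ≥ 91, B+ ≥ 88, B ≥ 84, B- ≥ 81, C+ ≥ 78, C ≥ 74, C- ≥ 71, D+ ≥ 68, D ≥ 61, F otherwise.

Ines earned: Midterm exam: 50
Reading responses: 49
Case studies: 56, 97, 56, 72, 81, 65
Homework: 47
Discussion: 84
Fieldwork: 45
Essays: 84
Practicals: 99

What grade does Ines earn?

D

Case studies: drop 56, 56 → average of remaining 4 = 315/4 = 78.75
Weighted total:
  Midterm exam 50 × 0.06 = 3
  Reading responses 49 × 0.07 = 3.43
  Case studies 78.75 × 0.2 = 15.75
  Homework 47 × 0.1 = 4.7
  Discussion 84 × 0.06 = 5.04
  Fieldwork 45 × 0.24 = 10.8
  Essays 84 × 0.1 = 8.4
  Practicals 99 × 0.17 = 16.83
Sum = 67.95
67.95 is ≥ 61 and < 68 → D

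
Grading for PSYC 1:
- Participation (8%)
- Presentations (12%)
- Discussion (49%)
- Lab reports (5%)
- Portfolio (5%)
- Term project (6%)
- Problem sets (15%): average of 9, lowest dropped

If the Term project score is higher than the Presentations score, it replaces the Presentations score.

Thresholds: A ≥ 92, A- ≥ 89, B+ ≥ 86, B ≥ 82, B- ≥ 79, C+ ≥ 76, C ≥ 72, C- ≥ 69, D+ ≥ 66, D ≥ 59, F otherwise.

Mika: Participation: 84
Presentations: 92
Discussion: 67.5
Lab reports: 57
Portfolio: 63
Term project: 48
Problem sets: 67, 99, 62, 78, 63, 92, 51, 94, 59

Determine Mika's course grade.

Problem sets: drop 51 → average of remaining 8 = 614/8 = 76.75
Term project (48) ≤ Presentations (92), so Presentations stays at 92.
Weighted total:
  Participation 84 × 0.08 = 6.72
  Presentations 92 × 0.12 = 11.04
  Discussion 67.5 × 0.49 = 33.075
  Lab reports 57 × 0.05 = 2.85
  Portfolio 63 × 0.05 = 3.15
  Term project 48 × 0.06 = 2.88
  Problem sets 76.75 × 0.15 = 11.5125
Sum = 71.2275
71.2275 is ≥ 69 and < 72 → C-

C-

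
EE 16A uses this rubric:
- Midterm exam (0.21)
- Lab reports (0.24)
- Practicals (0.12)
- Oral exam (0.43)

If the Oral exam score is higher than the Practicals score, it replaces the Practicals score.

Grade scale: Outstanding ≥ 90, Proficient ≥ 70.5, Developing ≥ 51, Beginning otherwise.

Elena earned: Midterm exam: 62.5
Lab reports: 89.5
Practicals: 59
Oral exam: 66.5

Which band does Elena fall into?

Oral exam (66.5) > Practicals (59), so Practicals counts as 66.5.
Weighted total:
  Midterm exam 62.5 × 0.21 = 13.125
  Lab reports 89.5 × 0.24 = 21.48
  Practicals 66.5 × 0.12 = 7.98
  Oral exam 66.5 × 0.43 = 28.595
Sum = 71.18
71.18 is ≥ 70.5 and < 90 → Proficient

Proficient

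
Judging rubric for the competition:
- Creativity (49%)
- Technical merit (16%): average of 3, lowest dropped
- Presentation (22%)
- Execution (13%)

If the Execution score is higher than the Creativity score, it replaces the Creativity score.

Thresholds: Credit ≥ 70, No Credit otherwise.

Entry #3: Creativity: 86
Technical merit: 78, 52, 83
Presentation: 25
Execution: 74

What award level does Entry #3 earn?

Technical merit: drop 52 → average of remaining 2 = 161/2 = 80.5
Execution (74) ≤ Creativity (86), so Creativity stays at 86.
Weighted total:
  Creativity 86 × 0.49 = 42.14
  Technical merit 80.5 × 0.16 = 12.88
  Presentation 25 × 0.22 = 5.5
  Execution 74 × 0.13 = 9.62
Sum = 70.14
70.14 ≥ 70 → Credit

Credit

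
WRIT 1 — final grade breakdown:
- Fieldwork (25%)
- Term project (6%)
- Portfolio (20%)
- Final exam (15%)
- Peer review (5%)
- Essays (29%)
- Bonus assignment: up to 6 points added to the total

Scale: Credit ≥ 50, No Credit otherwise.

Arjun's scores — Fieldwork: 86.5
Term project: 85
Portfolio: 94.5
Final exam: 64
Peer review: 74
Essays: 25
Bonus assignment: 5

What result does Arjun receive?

Weighted total:
  Fieldwork 86.5 × 0.25 = 21.625
  Term project 85 × 0.06 = 5.1
  Portfolio 94.5 × 0.2 = 18.9
  Final exam 64 × 0.15 = 9.6
  Peer review 74 × 0.05 = 3.7
  Essays 25 × 0.29 = 7.25
Sum = 66.175
Bonus assignment: 66.175 + 5 = 71.175
71.175 ≥ 50 → Credit

Credit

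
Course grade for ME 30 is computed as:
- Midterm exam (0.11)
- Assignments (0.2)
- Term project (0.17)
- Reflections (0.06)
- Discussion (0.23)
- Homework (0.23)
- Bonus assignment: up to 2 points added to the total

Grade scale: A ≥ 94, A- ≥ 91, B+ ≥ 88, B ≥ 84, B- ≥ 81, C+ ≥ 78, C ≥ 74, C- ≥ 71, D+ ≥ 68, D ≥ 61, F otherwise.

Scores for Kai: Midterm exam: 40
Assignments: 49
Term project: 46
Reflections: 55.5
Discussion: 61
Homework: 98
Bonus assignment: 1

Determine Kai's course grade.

D

Weighted total:
  Midterm exam 40 × 0.11 = 4.4
  Assignments 49 × 0.2 = 9.8
  Term project 46 × 0.17 = 7.82
  Reflections 55.5 × 0.06 = 3.33
  Discussion 61 × 0.23 = 14.03
  Homework 98 × 0.23 = 22.54
Sum = 61.92
Bonus assignment: 61.92 + 1 = 62.92
62.92 is ≥ 61 and < 68 → D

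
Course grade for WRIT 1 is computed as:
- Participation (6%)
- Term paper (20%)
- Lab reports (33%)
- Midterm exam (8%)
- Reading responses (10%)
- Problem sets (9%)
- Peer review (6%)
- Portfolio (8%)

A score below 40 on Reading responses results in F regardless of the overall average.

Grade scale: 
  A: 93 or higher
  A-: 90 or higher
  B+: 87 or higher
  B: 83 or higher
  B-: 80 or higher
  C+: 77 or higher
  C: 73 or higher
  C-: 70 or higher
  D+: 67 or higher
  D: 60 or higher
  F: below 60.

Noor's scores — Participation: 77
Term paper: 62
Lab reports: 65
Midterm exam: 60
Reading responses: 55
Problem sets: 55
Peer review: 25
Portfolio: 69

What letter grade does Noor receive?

D

Reading responses score 55 ≥ 40: minimum met.
Weighted total:
  Participation 77 × 0.06 = 4.62
  Term paper 62 × 0.2 = 12.4
  Lab reports 65 × 0.33 = 21.45
  Midterm exam 60 × 0.08 = 4.8
  Reading responses 55 × 0.1 = 5.5
  Problem sets 55 × 0.09 = 4.95
  Peer review 25 × 0.06 = 1.5
  Portfolio 69 × 0.08 = 5.52
Sum = 60.74
60.74 is ≥ 60 and < 67 → D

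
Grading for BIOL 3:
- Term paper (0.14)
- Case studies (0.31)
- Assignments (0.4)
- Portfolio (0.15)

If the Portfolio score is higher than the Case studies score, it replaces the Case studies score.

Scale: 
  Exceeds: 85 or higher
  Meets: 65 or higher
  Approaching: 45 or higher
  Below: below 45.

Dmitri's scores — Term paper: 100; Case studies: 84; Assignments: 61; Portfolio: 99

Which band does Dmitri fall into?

Meets

Portfolio (99) > Case studies (84), so Case studies counts as 99.
Weighted total:
  Term paper 100 × 0.14 = 14
  Case studies 99 × 0.31 = 30.69
  Assignments 61 × 0.4 = 24.4
  Portfolio 99 × 0.15 = 14.85
Sum = 83.94
83.94 is ≥ 65 and < 85 → Meets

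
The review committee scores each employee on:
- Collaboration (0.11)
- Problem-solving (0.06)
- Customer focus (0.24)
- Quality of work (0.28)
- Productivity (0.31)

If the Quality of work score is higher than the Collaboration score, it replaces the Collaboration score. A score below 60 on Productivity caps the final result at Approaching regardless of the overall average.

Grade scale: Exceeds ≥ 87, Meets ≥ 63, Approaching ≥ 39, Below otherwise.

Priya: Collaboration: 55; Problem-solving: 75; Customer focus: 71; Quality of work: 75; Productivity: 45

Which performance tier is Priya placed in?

Approaching

Quality of work (75) > Collaboration (55), so Collaboration counts as 75.
Productivity score 45 < 60: minimum not met.
Weighted total:
  Collaboration 75 × 0.11 = 8.25
  Problem-solving 75 × 0.06 = 4.5
  Customer focus 71 × 0.24 = 17.04
  Quality of work 75 × 0.28 = 21
  Productivity 45 × 0.31 = 13.95
Sum = 64.74
64.74 would be Meets; cap at Approaching applies → Approaching.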